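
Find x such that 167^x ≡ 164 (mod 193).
117

Baby-step giant-step with step n = ⌈√193⌉ = 14.
Baby steps 167^j mod 193 (j:value) for j=0..13: 0:1, 1:167, 2:97, 3:180, 4:145, 5:90, 6:169, 7:45, 8:181, 9:119, 10:187, 11:156, 12:190, 13:78.
Giant-step multiplier: 167^(-14) ≡ 167^(192-14) = 167^178 ≡ 128 (mod 193).
Giant steps γ_i = 164·128^i mod 193: γ_0=164, γ_1=148, γ_2=30, γ_3=173, γ_4=142, γ_5=34, γ_6=106, γ_7=58, γ_8=90 (in table at j=5).
x = i·n + j = 8·14 + 5 = 117.
Check: 167^117 ≡ 164 (mod 193).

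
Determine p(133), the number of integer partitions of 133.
7346629512

p(n) counts ways to write n as a sum of positive integers (order ignored).
Euler's pentagonal recurrence: p(k) = p(k-1) + p(k-2) - p(k-5) - p(k-7) + p(k-12) + p(k-15) - ... (offsets j(3j∓1)/2, signs ++--, p(0)=1, p(<0)=0).
DP table for k = 0..132: p(0)=1, p(1)=1, p(2)=2, p(3)=3, p(4)=5, p(5)=7, p(6)=11, p(7)=15, p(8)=22, p(9)=30, p(10)=42, p(11)=56, p(12)=77, p(13)=101, p(14)=135, p(15)=176, p(16)=231, p(17)=297, p(18)=385, p(19)=490, p(20)=627, p(21)=792, p(22)=1002, p(23)=1255, p(24)=1575, p(25)=1958, p(26)=2436, p(27)=3010, p(28)=3718, p(29)=4565, p(30)=5604, p(31)=6842, p(32)=8349, p(33)=10143, p(34)=12310, p(35)=14883, p(36)=17977, p(37)=21637, p(38)=26015, p(39)=31185, p(40)=37338, p(41)=44583, p(42)=53174, p(43)=63261, p(44)=75175, p(45)=89134, p(46)=105558, p(47)=124754, p(48)=147273, p(49)=173525, p(50)=204226, p(51)=239943, p(52)=281589, p(53)=329931, p(54)=386155, p(55)=451276, p(56)=526823, p(57)=614154, p(58)=715220, p(59)=831820, p(60)=966467, p(61)=1121505, p(62)=1300156, p(63)=1505499, p(64)=1741630, p(65)=2012558, p(66)=2323520, p(67)=2679689, p(68)=3087735, p(69)=3554345, p(70)=4087968, p(71)=4697205, p(72)=5392783, p(73)=6185689, p(74)=7089500, p(75)=8118264, p(76)=9289091, p(77)=10619863, p(78)=12132164, p(79)=13848650, p(80)=15796476, p(81)=18004327, p(82)=20506255, p(83)=23338469, p(84)=26543660, p(85)=30167357, p(86)=34262962, p(87)=38887673, p(88)=44108109, p(89)=49995925, p(90)=56634173, p(91)=64112359, p(92)=72533807, p(93)=82010177, p(94)=92669720, p(95)=104651419, p(96)=118114304, p(97)=133230930, p(98)=150198136, p(99)=169229875, p(100)=190569292, p(101)=214481126, p(102)=241265379, p(103)=271248950, p(104)=304801365, p(105)=342325709, p(106)=384276336, p(107)=431149389, p(108)=483502844, p(109)=541946240, p(110)=607163746, p(111)=679903203, p(112)=761002156, p(113)=851376628, p(114)=952050665, p(115)=1064144451, p(116)=1188908248, p(117)=1327710076, p(118)=1482074143, p(119)=1653668665, p(120)=1844349560, p(121)=2056148051, p(122)=2291320912, p(123)=2552338241, p(124)=2841940500, p(125)=3163127352, p(126)=3519222692, p(127)=3913864295, p(128)=4351078600, p(129)=4835271870, p(130)=5371315400, p(131)=5964539504, p(132)=6620830889.
Final step: p(133) = p(132) + p(131) - p(128) - p(126) + p(121) + p(118) - p(111) - p(107) + p(98) + p(93) - p(82) - p(76) + p(63) + p(56) - p(41) - p(33) + p(16) + p(7)
= 6620830889 + 5964539504 - 4351078600 - 3519222692 + 2056148051 + 1482074143 - 679903203 - 431149389 + 150198136 + 82010177 - 20506255 - 9289091 + 1505499 + 526823 - 44583 - 10143 + 231 + 15
= 7346629512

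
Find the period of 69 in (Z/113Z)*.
8

113 is prime, so ord(69) divides φ(113) = 112.
Divisors of 112: 1, 2, 4, 7, 8, 14, 16, 28, 56, 112.
Repeated squaring: 69^1 ≡ 69, 69^2 ≡ 15, 69^4 ≡ 112, 69^8 ≡ 1, 69^16 ≡ 1, 69^32 ≡ 1, 69^64 ≡ 1 (mod 113).
Test 69^d mod 113 for each divisor d in increasing order:
69^1 ≡ 69
69^2 ≡ 15
69^4 ≡ 112
69^7 = 69^4·69^2·69^1 ≡ 95
69^8 ≡ 1  ← first divisor giving 1
The order is 8.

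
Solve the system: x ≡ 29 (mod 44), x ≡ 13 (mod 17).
557

Using Chinese Remainder Theorem:
M = 44 × 17 = 748
M1 = 17, M2 = 44
y1 = 17^(-1) mod 44 = 13
y2 = 44^(-1) mod 17 = 12
x = (29×17×13 + 13×44×12) mod 748 = 557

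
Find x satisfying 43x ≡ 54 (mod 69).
x ≡ 51 (mod 69)

gcd(43, 69) = 1, which divides 54, so solutions exist.
Find 43^(-1) mod 69 by the extended Euclidean algorithm:
69 = 1 × 43 + 26  ⟹  26 = (1)·69 + (-1)·43
43 = 1 × 26 + 17  ⟹  17 = (-1)·69 + (2)·43
26 = 1 × 17 + 9  ⟹  9 = (2)·69 + (-3)·43
17 = 1 × 9 + 8  ⟹  8 = (-3)·69 + (5)·43
9 = 1 × 8 + 1  ⟹  1 = (5)·69 + (-8)·43
So (-8)·43 ≡ 1 (mod 69), i.e. 43^(-1) ≡ -8 ≡ 61 (mod 69).
x ≡ 61 × 54 = 3294 ≡ 51 (mod 69).
Check: 43 × 51 = 2193 ≡ 54 (mod 69).
Unique solution: x ≡ 51 (mod 69)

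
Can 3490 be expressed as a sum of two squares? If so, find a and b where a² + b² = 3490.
3² + 59² (a=3, b=59)

Factorization: 3490 = 2 × 5 × 349
By Fermat: n is sum of two squares iff every prime p ≡ 3 (mod 4) appears to even power.
All primes ≡ 3 (mod 4) appear to even power.
Search a = 0, 1, 2, … for 3490 - a² a perfect square: first hit at a = 3: 3490 - 9 = 3481 = 59².
3490 = 3² + 59² = 9 + 3481 ✓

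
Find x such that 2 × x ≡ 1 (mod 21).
11

gcd(2, 21) = 1, so the inverse exists.
Extended Euclidean algorithm on (21, 2):
21 = 10 × 2 + 1  ⟹  1 = (1)·21 + (-10)·2
So (-10)·2 ≡ 1 (mod 21), i.e. 2^(-1) ≡ -10 ≡ 11 (mod 21).
Check: 2 × 11 = 22 ≡ 1 (mod 21)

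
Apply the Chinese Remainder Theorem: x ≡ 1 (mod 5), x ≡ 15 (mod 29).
131

Using Chinese Remainder Theorem:
M = 5 × 29 = 145
M1 = 29, M2 = 5
y1 = 29^(-1) mod 5 = 4
y2 = 5^(-1) mod 29 = 6
x = (1×29×4 + 15×5×6) mod 145 = 131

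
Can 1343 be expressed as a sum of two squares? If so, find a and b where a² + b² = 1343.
Not possible

Factorization: 1343 = 17 × 79
By Fermat: n is sum of two squares iff every prime p ≡ 3 (mod 4) appears to even power.
Prime(s) ≡ 3 (mod 4) with odd exponent: [(79, 1)]
Therefore 1343 cannot be expressed as a² + b².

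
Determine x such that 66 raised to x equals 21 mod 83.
60

Baby-step giant-step with step n = ⌈√83⌉ = 10.
Baby steps 66^j mod 83 (j:value) for j=0..9: 0:1, 1:66, 2:40, 3:67, 4:23, 5:24, 6:7, 7:47, 8:31, 9:54.
Giant-step multiplier: 66^(-10) ≡ 66^(82-10) = 66^72 ≡ 33 (mod 83).
Giant steps γ_i = 21·33^i mod 83: γ_0=21, γ_1=29, γ_2=44, γ_3=41, γ_4=25, γ_5=78, γ_6=1 (in table at j=0).
x = i·n + j = 6·10 + 0 = 60.
Check: 66^60 ≡ 21 (mod 83).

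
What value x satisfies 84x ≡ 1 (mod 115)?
89

gcd(84, 115) = 1, so the inverse exists.
Extended Euclidean algorithm on (115, 84):
115 = 1 × 84 + 31  ⟹  31 = (1)·115 + (-1)·84
84 = 2 × 31 + 22  ⟹  22 = (-2)·115 + (3)·84
31 = 1 × 22 + 9  ⟹  9 = (3)·115 + (-4)·84
22 = 2 × 9 + 4  ⟹  4 = (-8)·115 + (11)·84
9 = 2 × 4 + 1  ⟹  1 = (19)·115 + (-26)·84
So (-26)·84 ≡ 1 (mod 115), i.e. 84^(-1) ≡ -26 ≡ 89 (mod 115).
Check: 84 × 89 = 7476 ≡ 1 (mod 115)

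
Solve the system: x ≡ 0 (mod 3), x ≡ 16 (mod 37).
90

Using Chinese Remainder Theorem:
M = 3 × 37 = 111
M1 = 37, M2 = 3
y1 = 37^(-1) mod 3 = 1
y2 = 3^(-1) mod 37 = 25
x = (0×37×1 + 16×3×25) mod 111 = 90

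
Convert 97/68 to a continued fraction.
[1; 2, 2, 1, 9]

Euclidean algorithm steps:
97 = 1 × 68 + 29
68 = 2 × 29 + 10
29 = 2 × 10 + 9
10 = 1 × 9 + 1
9 = 9 × 1 + 0
Continued fraction: [1; 2, 2, 1, 9]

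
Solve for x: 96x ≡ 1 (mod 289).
286

gcd(96, 289) = 1, so the inverse exists.
Extended Euclidean algorithm on (289, 96):
289 = 3 × 96 + 1  ⟹  1 = (1)·289 + (-3)·96
So (-3)·96 ≡ 1 (mod 289), i.e. 96^(-1) ≡ -3 ≡ 286 (mod 289).
Check: 96 × 286 = 27456 ≡ 1 (mod 289)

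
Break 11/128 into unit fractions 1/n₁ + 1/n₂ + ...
1/12 + 1/384

Greedy algorithm:
11/128: ceiling(128/11) = 12, use 1/12
1/384: ceiling(384/1) = 384, use 1/384
Result: 11/128 = 1/12 + 1/384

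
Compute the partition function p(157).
80630964769

p(n) counts ways to write n as a sum of positive integers (order ignored).
Euler's pentagonal recurrence: p(k) = p(k-1) + p(k-2) - p(k-5) - p(k-7) + p(k-12) + p(k-15) - ... (offsets j(3j∓1)/2, signs ++--, p(0)=1, p(<0)=0).
DP table for k = 0..156: p(0)=1, p(1)=1, p(2)=2, p(3)=3, p(4)=5, p(5)=7, p(6)=11, p(7)=15, p(8)=22, p(9)=30, p(10)=42, p(11)=56, p(12)=77, p(13)=101, p(14)=135, p(15)=176, p(16)=231, p(17)=297, p(18)=385, p(19)=490, p(20)=627, p(21)=792, p(22)=1002, p(23)=1255, p(24)=1575, p(25)=1958, p(26)=2436, p(27)=3010, p(28)=3718, p(29)=4565, p(30)=5604, p(31)=6842, p(32)=8349, p(33)=10143, p(34)=12310, p(35)=14883, p(36)=17977, p(37)=21637, p(38)=26015, p(39)=31185, p(40)=37338, p(41)=44583, p(42)=53174, p(43)=63261, p(44)=75175, p(45)=89134, p(46)=105558, p(47)=124754, p(48)=147273, p(49)=173525, p(50)=204226, p(51)=239943, p(52)=281589, p(53)=329931, p(54)=386155, p(55)=451276, p(56)=526823, p(57)=614154, p(58)=715220, p(59)=831820, p(60)=966467, p(61)=1121505, p(62)=1300156, p(63)=1505499, p(64)=1741630, p(65)=2012558, p(66)=2323520, p(67)=2679689, p(68)=3087735, p(69)=3554345, p(70)=4087968, p(71)=4697205, p(72)=5392783, p(73)=6185689, p(74)=7089500, p(75)=8118264, p(76)=9289091, p(77)=10619863, p(78)=12132164, p(79)=13848650, p(80)=15796476, p(81)=18004327, p(82)=20506255, p(83)=23338469, p(84)=26543660, p(85)=30167357, p(86)=34262962, p(87)=38887673, p(88)=44108109, p(89)=49995925, p(90)=56634173, p(91)=64112359, p(92)=72533807, p(93)=82010177, p(94)=92669720, p(95)=104651419, p(96)=118114304, p(97)=133230930, p(98)=150198136, p(99)=169229875, p(100)=190569292, p(101)=214481126, p(102)=241265379, p(103)=271248950, p(104)=304801365, p(105)=342325709, p(106)=384276336, p(107)=431149389, p(108)=483502844, p(109)=541946240, p(110)=607163746, p(111)=679903203, p(112)=761002156, p(113)=851376628, p(114)=952050665, p(115)=1064144451, p(116)=1188908248, p(117)=1327710076, p(118)=1482074143, p(119)=1653668665, p(120)=1844349560, p(121)=2056148051, p(122)=2291320912, p(123)=2552338241, p(124)=2841940500, p(125)=3163127352, p(126)=3519222692, p(127)=3913864295, p(128)=4351078600, p(129)=4835271870, p(130)=5371315400, p(131)=5964539504, p(132)=6620830889, p(133)=7346629512, p(134)=8149040695, p(135)=9035836076, p(136)=10015581680, p(137)=11097645016, p(138)=12292341831, p(139)=13610949895, p(140)=15065878135, p(141)=16670689208, p(142)=18440293320, p(143)=20390982757, p(144)=22540654445, p(145)=24908858009, p(146)=27517052599, p(147)=30388671978, p(148)=33549419497, p(149)=37027355200, p(150)=40853235313, p(151)=45060624582, p(152)=49686288421, p(153)=54770336324, p(154)=60356673280, p(155)=66493182097, p(156)=73232243759.
Final step: p(157) = p(156) + p(155) - p(152) - p(150) + p(145) + p(142) - p(135) - p(131) + p(122) + p(117) - p(106) - p(100) + p(87) + p(80) - p(65) - p(57) + p(40) + p(31) - p(12) - p(2)
= 73232243759 + 66493182097 - 49686288421 - 40853235313 + 24908858009 + 18440293320 - 9035836076 - 5964539504 + 2291320912 + 1327710076 - 384276336 - 190569292 + 38887673 + 15796476 - 2012558 - 614154 + 37338 + 6842 - 77 - 2
= 80630964769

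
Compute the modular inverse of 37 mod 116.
69

gcd(37, 116) = 1, so the inverse exists.
Extended Euclidean algorithm on (116, 37):
116 = 3 × 37 + 5  ⟹  5 = (1)·116 + (-3)·37
37 = 7 × 5 + 2  ⟹  2 = (-7)·116 + (22)·37
5 = 2 × 2 + 1  ⟹  1 = (15)·116 + (-47)·37
So (-47)·37 ≡ 1 (mod 116), i.e. 37^(-1) ≡ -47 ≡ 69 (mod 116).
Check: 37 × 69 = 2553 ≡ 1 (mod 116)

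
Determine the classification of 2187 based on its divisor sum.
deficient

Proper divisors of 2187: sum = 1 + 3 + 9 + 27 + 81 + 243 + 729 = 1093
Since 1093 < 2187, 2187 is deficient.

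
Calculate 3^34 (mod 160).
9

Repeated squaring. Binary of 34 = 100010.
3^1 ≡ 3 (mod 160); 3^2 ≡ 9 (mod 160); 3^4 ≡ 81 (mod 160); 3^8 ≡ 1 (mod 160); 3^16 ≡ 1 (mod 160); 3^32 ≡ 1 (mod 160)
3^34 = 3^2 × 3^32 ≡ 9 (mod 160)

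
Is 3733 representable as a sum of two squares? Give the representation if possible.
22² + 57² (a=22, b=57)

Factorization: 3733 = 3733
By Fermat: n is sum of two squares iff every prime p ≡ 3 (mod 4) appears to even power.
All primes ≡ 3 (mod 4) appear to even power.
Search a = 0, 1, 2, … for 3733 - a² a perfect square: first hit at a = 22: 3733 - 484 = 3249 = 57².
3733 = 22² + 57² = 484 + 3249 ✓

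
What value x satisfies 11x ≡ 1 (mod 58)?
37

gcd(11, 58) = 1, so the inverse exists.
Extended Euclidean algorithm on (58, 11):
58 = 5 × 11 + 3  ⟹  3 = (1)·58 + (-5)·11
11 = 3 × 3 + 2  ⟹  2 = (-3)·58 + (16)·11
3 = 1 × 2 + 1  ⟹  1 = (4)·58 + (-21)·11
So (-21)·11 ≡ 1 (mod 58), i.e. 11^(-1) ≡ -21 ≡ 37 (mod 58).
Check: 11 × 37 = 407 ≡ 1 (mod 58)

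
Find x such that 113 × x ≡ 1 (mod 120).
17

gcd(113, 120) = 1, so the inverse exists.
Extended Euclidean algorithm on (120, 113):
120 = 1 × 113 + 7  ⟹  7 = (1)·120 + (-1)·113
113 = 16 × 7 + 1  ⟹  1 = (-16)·120 + (17)·113
So (17)·113 ≡ 1 (mod 120), i.e. 113^(-1) ≡ 17 (mod 120).
Check: 113 × 17 = 1921 ≡ 1 (mod 120)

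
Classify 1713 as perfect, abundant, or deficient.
deficient

Proper divisors of 1713: sum = 1 + 3 + 571 = 575
Since 575 < 1713, 1713 is deficient.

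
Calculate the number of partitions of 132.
6620830889

p(n) counts ways to write n as a sum of positive integers (order ignored).
Euler's pentagonal recurrence: p(k) = p(k-1) + p(k-2) - p(k-5) - p(k-7) + p(k-12) + p(k-15) - ... (offsets j(3j∓1)/2, signs ++--, p(0)=1, p(<0)=0).
DP table for k = 0..131: p(0)=1, p(1)=1, p(2)=2, p(3)=3, p(4)=5, p(5)=7, p(6)=11, p(7)=15, p(8)=22, p(9)=30, p(10)=42, p(11)=56, p(12)=77, p(13)=101, p(14)=135, p(15)=176, p(16)=231, p(17)=297, p(18)=385, p(19)=490, p(20)=627, p(21)=792, p(22)=1002, p(23)=1255, p(24)=1575, p(25)=1958, p(26)=2436, p(27)=3010, p(28)=3718, p(29)=4565, p(30)=5604, p(31)=6842, p(32)=8349, p(33)=10143, p(34)=12310, p(35)=14883, p(36)=17977, p(37)=21637, p(38)=26015, p(39)=31185, p(40)=37338, p(41)=44583, p(42)=53174, p(43)=63261, p(44)=75175, p(45)=89134, p(46)=105558, p(47)=124754, p(48)=147273, p(49)=173525, p(50)=204226, p(51)=239943, p(52)=281589, p(53)=329931, p(54)=386155, p(55)=451276, p(56)=526823, p(57)=614154, p(58)=715220, p(59)=831820, p(60)=966467, p(61)=1121505, p(62)=1300156, p(63)=1505499, p(64)=1741630, p(65)=2012558, p(66)=2323520, p(67)=2679689, p(68)=3087735, p(69)=3554345, p(70)=4087968, p(71)=4697205, p(72)=5392783, p(73)=6185689, p(74)=7089500, p(75)=8118264, p(76)=9289091, p(77)=10619863, p(78)=12132164, p(79)=13848650, p(80)=15796476, p(81)=18004327, p(82)=20506255, p(83)=23338469, p(84)=26543660, p(85)=30167357, p(86)=34262962, p(87)=38887673, p(88)=44108109, p(89)=49995925, p(90)=56634173, p(91)=64112359, p(92)=72533807, p(93)=82010177, p(94)=92669720, p(95)=104651419, p(96)=118114304, p(97)=133230930, p(98)=150198136, p(99)=169229875, p(100)=190569292, p(101)=214481126, p(102)=241265379, p(103)=271248950, p(104)=304801365, p(105)=342325709, p(106)=384276336, p(107)=431149389, p(108)=483502844, p(109)=541946240, p(110)=607163746, p(111)=679903203, p(112)=761002156, p(113)=851376628, p(114)=952050665, p(115)=1064144451, p(116)=1188908248, p(117)=1327710076, p(118)=1482074143, p(119)=1653668665, p(120)=1844349560, p(121)=2056148051, p(122)=2291320912, p(123)=2552338241, p(124)=2841940500, p(125)=3163127352, p(126)=3519222692, p(127)=3913864295, p(128)=4351078600, p(129)=4835271870, p(130)=5371315400, p(131)=5964539504.
Final step: p(132) = p(131) + p(130) - p(127) - p(125) + p(120) + p(117) - p(110) - p(106) + p(97) + p(92) - p(81) - p(75) + p(62) + p(55) - p(40) - p(32) + p(15) + p(6)
= 5964539504 + 5371315400 - 3913864295 - 3163127352 + 1844349560 + 1327710076 - 607163746 - 384276336 + 133230930 + 72533807 - 18004327 - 8118264 + 1300156 + 451276 - 37338 - 8349 + 176 + 11
= 6620830889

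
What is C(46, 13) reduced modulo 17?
0

Using Lucas' theorem:
Write n=46 and k=13 in base 17:
n in base 17: [2, 12]
k in base 17: [0, 13]
C(46,13) mod 17 = ∏ C(n_i, k_i) mod 17
Digit binomials (mod 17): C(2,0) = 1; C(12,13) = 0 (k_i > n_i)
Product: 1 × 0 = 0 ≡ 0 (mod 17)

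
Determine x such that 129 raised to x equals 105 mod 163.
27

Baby-step giant-step with step n = ⌈√163⌉ = 13.
Baby steps 129^j mod 163 (j:value) for j=0..12: 0:1, 1:129, 2:15, 3:142, 4:62, 5:11, 6:115, 7:2, 8:95, 9:30, 10:121, 11:124, 12:22.
Giant-step multiplier: 129^(-13) ≡ 129^(162-13) = 129^149 ≡ 73 (mod 163).
Giant steps γ_i = 105·73^i mod 163: γ_0=105, γ_1=4, γ_2=129 (in table at j=1).
x = i·n + j = 2·13 + 1 = 27.
Check: 129^27 ≡ 105 (mod 163).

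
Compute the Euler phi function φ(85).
64

85 = 5 × 17
φ(n) = n × ∏(1 - 1/p) for each prime p dividing n
φ(85) = 85 × (1 - 1/5) × (1 - 1/17) = 64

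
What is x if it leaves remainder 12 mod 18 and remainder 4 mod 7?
102

Using Chinese Remainder Theorem:
M = 18 × 7 = 126
M1 = 7, M2 = 18
y1 = 7^(-1) mod 18 = 13
y2 = 18^(-1) mod 7 = 2
x = (12×7×13 + 4×18×2) mod 126 = 102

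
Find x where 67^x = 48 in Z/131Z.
56

Baby-step giant-step with step n = ⌈√131⌉ = 12.
Baby steps 67^j mod 131 (j:value) for j=0..11: 0:1, 1:67, 2:35, 3:118, 4:46, 5:69, 6:38, 7:57, 8:20, 9:30, 10:45, 11:2.
Giant-step multiplier: 67^(-12) ≡ 67^(130-12) = 67^118 ≡ 44 (mod 131).
Giant steps γ_i = 48·44^i mod 131: γ_0=48, γ_1=16, γ_2=49, γ_3=60, γ_4=20 (in table at j=8).
x = i·n + j = 4·12 + 8 = 56.
Check: 67^56 ≡ 48 (mod 131).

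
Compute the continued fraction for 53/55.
[0; 1, 26, 2]

Euclidean algorithm steps:
53 = 0 × 55 + 53
55 = 1 × 53 + 2
53 = 26 × 2 + 1
2 = 2 × 1 + 0
Continued fraction: [0; 1, 26, 2]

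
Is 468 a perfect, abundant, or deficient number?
abundant

Proper divisors of 468: sum = 1 + 2 + 3 + 4 + 6 + 9 + 12 + 13 + ... + 78 + 117 + 156 + 234 (17 divisors) = 806
Since 806 > 468, 468 is abundant.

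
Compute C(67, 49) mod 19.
0

Using Lucas' theorem:
Write n=67 and k=49 in base 19:
n in base 19: [3, 10]
k in base 19: [2, 11]
C(67,49) mod 19 = ∏ C(n_i, k_i) mod 19
Digit binomials (mod 19): C(3,2) = 3; C(10,11) = 0 (k_i > n_i)
Product: 3 × 0 = 0 ≡ 0 (mod 19)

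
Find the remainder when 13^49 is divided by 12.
1

Repeated squaring. Binary of 49 = 110001.
13^1 ≡ 1 (mod 12); 13^2 ≡ 1 (mod 12); 13^4 ≡ 1 (mod 12); 13^8 ≡ 1 (mod 12); 13^16 ≡ 1 (mod 12); 13^32 ≡ 1 (mod 12)
13^49 = 13^1 × 13^16 × 13^32 ≡ 1 (mod 12)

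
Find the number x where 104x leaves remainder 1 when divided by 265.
79

gcd(104, 265) = 1, so the inverse exists.
Extended Euclidean algorithm on (265, 104):
265 = 2 × 104 + 57  ⟹  57 = (1)·265 + (-2)·104
104 = 1 × 57 + 47  ⟹  47 = (-1)·265 + (3)·104
57 = 1 × 47 + 10  ⟹  10 = (2)·265 + (-5)·104
47 = 4 × 10 + 7  ⟹  7 = (-9)·265 + (23)·104
10 = 1 × 7 + 3  ⟹  3 = (11)·265 + (-28)·104
7 = 2 × 3 + 1  ⟹  1 = (-31)·265 + (79)·104
So (79)·104 ≡ 1 (mod 265), i.e. 104^(-1) ≡ 79 (mod 265).
Check: 104 × 79 = 8216 ≡ 1 (mod 265)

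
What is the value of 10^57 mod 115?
15

Repeated squaring. Binary of 57 = 111001.
10^1 ≡ 10 (mod 115); 10^2 ≡ 100 (mod 115); 10^4 ≡ 110 (mod 115); 10^8 ≡ 25 (mod 115); 10^16 ≡ 50 (mod 115); 10^32 ≡ 85 (mod 115)
10^57 = 10^1 × 10^8 × 10^16 × 10^32 ≡ 15 (mod 115)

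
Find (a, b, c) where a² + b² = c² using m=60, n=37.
(2231, 4440, 4969)

Euclid's formula: a = m² - n², b = 2mn, c = m² + n²
m = 60, n = 37
a = 60² - 37² = 3600 - 1369 = 2231
b = 2 × 60 × 37 = 4440
c = 60² + 37² = 3600 + 1369 = 4969
Verification: 2231² + 4440² = 4977361 + 19713600 = 24690961 = 4969² ✓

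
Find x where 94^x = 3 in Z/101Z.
91

Baby-step giant-step with step n = ⌈√101⌉ = 11.
Baby steps 94^j mod 101 (j:value) for j=0..10: 0:1, 1:94, 2:49, 3:61, 4:78, 5:60, 6:85, 7:11, 8:24, 9:34, 10:65.
Giant-step multiplier: 94^(-11) ≡ 94^(100-11) = 94^89 ≡ 99 (mod 101).
Giant steps γ_i = 3·99^i mod 101: γ_0=3, γ_1=95, γ_2=12, γ_3=77, γ_4=48, γ_5=5, γ_6=91, γ_7=20, γ_8=61 (in table at j=3).
x = i·n + j = 8·11 + 3 = 91.
Check: 94^91 ≡ 3 (mod 101).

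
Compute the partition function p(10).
42

p(n) counts ways to write n as a sum of positive integers (order ignored).
Examples: 10; 9 + 1; 8 + 2; 8 + 1 + 1; 7 + 3; ... (42 total)
p(10) = 42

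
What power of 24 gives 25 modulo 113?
62

Baby-step giant-step with step n = ⌈√113⌉ = 11.
Baby steps 24^j mod 113 (j:value) for j=0..10: 0:1, 1:24, 2:11, 3:38, 4:8, 5:79, 6:88, 7:78, 8:64, 9:67, 10:26.
Giant-step multiplier: 24^(-11) ≡ 24^(112-11) = 24^101 ≡ 23 (mod 113).
Giant steps γ_i = 25·23^i mod 113: γ_0=25, γ_1=10, γ_2=4, γ_3=92, γ_4=82, γ_5=78 (in table at j=7).
x = i·n + j = 5·11 + 7 = 62.
Check: 24^62 ≡ 25 (mod 113).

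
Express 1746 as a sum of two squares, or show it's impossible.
15² + 39² (a=15, b=39)

Factorization: 1746 = 2 × 3^2 × 97
By Fermat: n is sum of two squares iff every prime p ≡ 3 (mod 4) appears to even power.
All primes ≡ 3 (mod 4) appear to even power.
Search a = 0, 1, 2, … for 1746 - a² a perfect square: first hit at a = 15: 1746 - 225 = 1521 = 39².
1746 = 15² + 39² = 225 + 1521 ✓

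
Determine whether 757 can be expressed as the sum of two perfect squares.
9² + 26² (a=9, b=26)

Factorization: 757 = 757
By Fermat: n is sum of two squares iff every prime p ≡ 3 (mod 4) appears to even power.
All primes ≡ 3 (mod 4) appear to even power.
Search a = 0, 1, 2, … for 757 - a² a perfect square: first hit at a = 9: 757 - 81 = 676 = 26².
757 = 9² + 26² = 81 + 676 ✓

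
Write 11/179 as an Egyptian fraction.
1/17 + 1/381 + 1/231877 + 1/134417125946 + 1/36135927495031235663886

Greedy algorithm:
11/179: ceiling(179/11) = 17, use 1/17
8/3043: ceiling(3043/8) = 381, use 1/381
5/1159383: ceiling(1159383/5) = 231877, use 1/231877
2/268834251891: ceiling(268834251891/2) = 134417125946, use 1/134417125946
1/36135927495031235663886: ceiling(36135927495031235663886/1) = 36135927495031235663886, use 1/36135927495031235663886
Result: 11/179 = 1/17 + 1/381 + 1/231877 + 1/134417125946 + 1/36135927495031235663886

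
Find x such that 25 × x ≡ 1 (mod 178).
57

gcd(25, 178) = 1, so the inverse exists.
Extended Euclidean algorithm on (178, 25):
178 = 7 × 25 + 3  ⟹  3 = (1)·178 + (-7)·25
25 = 8 × 3 + 1  ⟹  1 = (-8)·178 + (57)·25
So (57)·25 ≡ 1 (mod 178), i.e. 25^(-1) ≡ 57 (mod 178).
Check: 25 × 57 = 1425 ≡ 1 (mod 178)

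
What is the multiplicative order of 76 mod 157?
78

157 is prime, so ord(76) divides φ(157) = 156.
Divisors of 156: 1, 2, 3, 4, 6, 12, 13, 26, 39, 52, 78, 156.
Repeated squaring: 76^1 ≡ 76, 76^2 ≡ 124, 76^4 ≡ 147, 76^8 ≡ 100, 76^16 ≡ 109, 76^32 ≡ 106, 76^64 ≡ 89, 76^128 ≡ 71 (mod 157).
Test 76^d mod 157 for each divisor d in increasing order:
76^1 ≡ 76
76^2 ≡ 124
76^3 = 76^2·76^1 ≡ 4
76^4 ≡ 147
76^6 = 76^4·76^2 ≡ 16
76^12 = 76^8·76^4 ≡ 99
76^13 = 76^8·76^4·76^1 ≡ 145
76^26 = 76^16·76^8·76^2 ≡ 144
76^39 = 76^32·76^4·76^2·76^1 ≡ 156
76^52 = 76^32·76^16·76^4 ≡ 12
76^78 = 76^64·76^8·76^4·76^2 ≡ 1  ← first divisor giving 1
The order is 78.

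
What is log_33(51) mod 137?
133

Baby-step giant-step with step n = ⌈√137⌉ = 12.
Baby steps 33^j mod 137 (j:value) for j=0..11: 0:1, 1:33, 2:130, 3:43, 4:49, 5:110, 6:68, 7:52, 8:72, 9:47, 10:44, 11:82.
Giant-step multiplier: 33^(-12) ≡ 33^(136-12) = 33^124 ≡ 4 (mod 137).
Giant steps γ_i = 51·4^i mod 137: γ_0=51, γ_1=67, γ_2=131, γ_3=113, γ_4=41, γ_5=27, γ_6=108, γ_7=21, γ_8=84, γ_9=62, γ_10=111, γ_11=33 (in table at j=1).
x = i·n + j = 11·12 + 1 = 133.
Check: 33^133 ≡ 51 (mod 137).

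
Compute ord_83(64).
41

83 is prime, so ord(64) divides φ(83) = 82.
Divisors of 82: 1, 2, 41, 82.
Repeated squaring: 64^1 ≡ 64, 64^2 ≡ 29, 64^4 ≡ 11, 64^8 ≡ 38, 64^16 ≡ 33, 64^32 ≡ 10, 64^64 ≡ 17 (mod 83).
Test 64^d mod 83 for each divisor d in increasing order:
64^1 ≡ 64
64^2 ≡ 29
64^41 = 64^32·64^8·64^1 ≡ 1  ← first divisor giving 1
The order is 41.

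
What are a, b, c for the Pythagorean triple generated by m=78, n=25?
(5459, 3900, 6709)

Euclid's formula: a = m² - n², b = 2mn, c = m² + n²
m = 78, n = 25
a = 78² - 25² = 6084 - 625 = 5459
b = 2 × 78 × 25 = 3900
c = 78² + 25² = 6084 + 625 = 6709
Verification: 5459² + 3900² = 29800681 + 15210000 = 45010681 = 6709² ✓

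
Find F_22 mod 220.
111

Matrix identity: Q^n = [[F_(n+1), F_n], [F_n, F_(n-1)]] with Q = [[1,1],[1,0]].
n = 22 = 10110₂. Square-and-multiply, entries mod 220:
Q^1 = [[1,1],[1,0]]
Q^2 = (Q^1)² = [[2,1],[1,1]]
Q^5 = (Q^2)²·Q = [[8,5],[5,3]]
Q^11 = (Q^5)²·Q = [[144,89],[89,55]]
Q^22 = (Q^11)² = [[57,111],[111,166]]
F_22 mod 220 = Q^22[0][1] = 111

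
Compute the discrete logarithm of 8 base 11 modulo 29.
27

Baby-step giant-step with step n = ⌈√29⌉ = 6.
Baby steps 11^j mod 29 (j:value) for j=0..5: 0:1, 1:11, 2:5, 3:26, 4:25, 5:14.
Giant-step multiplier: 11^(-6) ≡ 11^(28-6) = 11^22 ≡ 13 (mod 29).
Giant steps γ_i = 8·13^i mod 29: γ_0=8, γ_1=17, γ_2=18, γ_3=2, γ_4=26 (in table at j=3).
x = i·n + j = 4·6 + 3 = 27.
Check: 11^27 ≡ 8 (mod 29).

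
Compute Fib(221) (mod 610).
521

Matrix identity: Q^n = [[F_(n+1), F_n], [F_n, F_(n-1)]] with Q = [[1,1],[1,0]].
n = 221 = 11011101₂. Square-and-multiply, entries mod 610:
Q^1 = [[1,1],[1,0]]
Q^3 = (Q^1)²·Q = [[3,2],[2,1]]
Q^6 = (Q^3)² = [[13,8],[8,5]]
Q^13 = (Q^6)²·Q = [[377,233],[233,144]]
Q^27 = (Q^13)²·Q = [[1,608],[608,3]]
Q^55 = (Q^27)²·Q = [[607,5],[5,602]]
Q^110 = (Q^55)² = [[34,555],[555,89]]
Q^221 = (Q^110)²·Q = [[466,521],[521,555]]
F_221 mod 610 = Q^221[0][1] = 521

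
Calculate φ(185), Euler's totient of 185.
144

185 = 5 × 37
φ(n) = n × ∏(1 - 1/p) for each prime p dividing n
φ(185) = 185 × (1 - 1/5) × (1 - 1/37) = 144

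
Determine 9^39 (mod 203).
22

Repeated squaring. Binary of 39 = 100111.
9^1 ≡ 9 (mod 203); 9^2 ≡ 81 (mod 203); 9^4 ≡ 65 (mod 203); 9^8 ≡ 165 (mod 203); 9^16 ≡ 23 (mod 203); 9^32 ≡ 123 (mod 203)
9^39 = 9^1 × 9^2 × 9^4 × 9^32 ≡ 22 (mod 203)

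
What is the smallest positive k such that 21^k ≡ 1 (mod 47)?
23

47 is prime, so ord(21) divides φ(47) = 46.
Divisors of 46: 1, 2, 23, 46.
Repeated squaring: 21^1 ≡ 21, 21^2 ≡ 18, 21^4 ≡ 42, 21^8 ≡ 25, 21^16 ≡ 14, 21^32 ≡ 8 (mod 47).
Test 21^d mod 47 for each divisor d in increasing order:
21^1 ≡ 21
21^2 ≡ 18
21^23 = 21^16·21^4·21^2·21^1 ≡ 1  ← first divisor giving 1
The order is 23.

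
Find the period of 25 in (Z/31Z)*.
3

31 is prime, so ord(25) divides φ(31) = 30.
Divisors of 30: 1, 2, 3, 5, 6, 10, 15, 30.
Repeated squaring: 25^1 ≡ 25, 25^2 ≡ 5, 25^4 ≡ 25, 25^8 ≡ 5, 25^16 ≡ 25 (mod 31).
Test 25^d mod 31 for each divisor d in increasing order:
25^1 ≡ 25
25^2 ≡ 5
25^3 = 25^2·25^1 ≡ 1  ← first divisor giving 1
The order is 3.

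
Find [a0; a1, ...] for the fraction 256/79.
[3; 4, 6, 3]

Euclidean algorithm steps:
256 = 3 × 79 + 19
79 = 4 × 19 + 3
19 = 6 × 3 + 1
3 = 3 × 1 + 0
Continued fraction: [3; 4, 6, 3]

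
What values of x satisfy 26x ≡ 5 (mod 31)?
x ≡ 30 (mod 31)

gcd(26, 31) = 1, which divides 5, so solutions exist.
Find 26^(-1) mod 31 by the extended Euclidean algorithm:
31 = 1 × 26 + 5  ⟹  5 = (1)·31 + (-1)·26
26 = 5 × 5 + 1  ⟹  1 = (-5)·31 + (6)·26
So (6)·26 ≡ 1 (mod 31), i.e. 26^(-1) ≡ 6 (mod 31).
x ≡ 6 × 5 = 30 ≡ 30 (mod 31).
Check: 26 × 30 = 780 ≡ 5 (mod 31).
Unique solution: x ≡ 30 (mod 31)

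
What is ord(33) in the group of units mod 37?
9

37 is prime, so ord(33) divides φ(37) = 36.
Divisors of 36: 1, 2, 3, 4, 6, 9, 12, 18, 36.
Repeated squaring: 33^1 ≡ 33, 33^2 ≡ 16, 33^4 ≡ 34, 33^8 ≡ 9, 33^16 ≡ 7, 33^32 ≡ 12 (mod 37).
Test 33^d mod 37 for each divisor d in increasing order:
33^1 ≡ 33
33^2 ≡ 16
33^3 = 33^2·33^1 ≡ 10
33^4 ≡ 34
33^6 = 33^4·33^2 ≡ 26
33^9 = 33^8·33^1 ≡ 1  ← first divisor giving 1
The order is 9.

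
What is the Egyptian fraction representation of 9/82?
1/10 + 1/103 + 1/21115

Greedy algorithm:
9/82: ceiling(82/9) = 10, use 1/10
2/205: ceiling(205/2) = 103, use 1/103
1/21115: ceiling(21115/1) = 21115, use 1/21115
Result: 9/82 = 1/10 + 1/103 + 1/21115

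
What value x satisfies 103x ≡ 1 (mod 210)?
157

gcd(103, 210) = 1, so the inverse exists.
Extended Euclidean algorithm on (210, 103):
210 = 2 × 103 + 4  ⟹  4 = (1)·210 + (-2)·103
103 = 25 × 4 + 3  ⟹  3 = (-25)·210 + (51)·103
4 = 1 × 3 + 1  ⟹  1 = (26)·210 + (-53)·103
So (-53)·103 ≡ 1 (mod 210), i.e. 103^(-1) ≡ -53 ≡ 157 (mod 210).
Check: 103 × 157 = 16171 ≡ 1 (mod 210)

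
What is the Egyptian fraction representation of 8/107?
1/14 + 1/300 + 1/224700

Greedy algorithm:
8/107: ceiling(107/8) = 14, use 1/14
5/1498: ceiling(1498/5) = 300, use 1/300
1/224700: ceiling(224700/1) = 224700, use 1/224700
Result: 8/107 = 1/14 + 1/300 + 1/224700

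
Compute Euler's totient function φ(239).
238

239 = 239
φ(n) = n × ∏(1 - 1/p) for each prime p dividing n
φ(239) = 239 × (1 - 1/239) = 238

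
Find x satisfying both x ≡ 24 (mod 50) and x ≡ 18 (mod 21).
774

Using Chinese Remainder Theorem:
M = 50 × 21 = 1050
M1 = 21, M2 = 50
y1 = 21^(-1) mod 50 = 31
y2 = 50^(-1) mod 21 = 8
x = (24×21×31 + 18×50×8) mod 1050 = 774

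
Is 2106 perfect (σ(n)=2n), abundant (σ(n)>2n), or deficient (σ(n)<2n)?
abundant

Proper divisors of 2106: sum = 1 + 2 + 3 + 6 + 9 + 13 + 18 + 26 + ... + 234 + 351 + 702 + 1053 (19 divisors) = 2976
Since 2976 > 2106, 2106 is abundant.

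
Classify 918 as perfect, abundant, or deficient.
abundant

Proper divisors of 918: sum = 1 + 2 + 3 + 6 + 9 + 17 + 18 + 27 + 34 + 51 + 54 + 102 + 153 + 306 + 459 = 1242
Since 1242 > 918, 918 is abundant.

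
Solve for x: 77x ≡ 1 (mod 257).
247

gcd(77, 257) = 1, so the inverse exists.
Extended Euclidean algorithm on (257, 77):
257 = 3 × 77 + 26  ⟹  26 = (1)·257 + (-3)·77
77 = 2 × 26 + 25  ⟹  25 = (-2)·257 + (7)·77
26 = 1 × 25 + 1  ⟹  1 = (3)·257 + (-10)·77
So (-10)·77 ≡ 1 (mod 257), i.e. 77^(-1) ≡ -10 ≡ 247 (mod 257).
Check: 77 × 247 = 19019 ≡ 1 (mod 257)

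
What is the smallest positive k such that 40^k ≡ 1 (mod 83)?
41

83 is prime, so ord(40) divides φ(83) = 82.
Divisors of 82: 1, 2, 41, 82.
Repeated squaring: 40^1 ≡ 40, 40^2 ≡ 23, 40^4 ≡ 31, 40^8 ≡ 48, 40^16 ≡ 63, 40^32 ≡ 68, 40^64 ≡ 59 (mod 83).
Test 40^d mod 83 for each divisor d in increasing order:
40^1 ≡ 40
40^2 ≡ 23
40^41 = 40^32·40^8·40^1 ≡ 1  ← first divisor giving 1
The order is 41.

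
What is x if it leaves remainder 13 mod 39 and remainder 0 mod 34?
442

Using Chinese Remainder Theorem:
M = 39 × 34 = 1326
M1 = 34, M2 = 39
y1 = 34^(-1) mod 39 = 31
y2 = 39^(-1) mod 34 = 7
x = (13×34×31 + 0×39×7) mod 1326 = 442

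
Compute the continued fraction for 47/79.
[0; 1, 1, 2, 7, 2]

Euclidean algorithm steps:
47 = 0 × 79 + 47
79 = 1 × 47 + 32
47 = 1 × 32 + 15
32 = 2 × 15 + 2
15 = 7 × 2 + 1
2 = 2 × 1 + 0
Continued fraction: [0; 1, 1, 2, 7, 2]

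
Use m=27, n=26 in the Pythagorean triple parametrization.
(53, 1404, 1405)

Euclid's formula: a = m² - n², b = 2mn, c = m² + n²
m = 27, n = 26
a = 27² - 26² = 729 - 676 = 53
b = 2 × 27 × 26 = 1404
c = 27² + 26² = 729 + 676 = 1405
Verification: 53² + 1404² = 2809 + 1971216 = 1974025 = 1405² ✓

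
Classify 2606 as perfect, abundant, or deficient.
deficient

Proper divisors of 2606: sum = 1 + 2 + 1303 = 1306
Since 1306 < 2606, 2606 is deficient.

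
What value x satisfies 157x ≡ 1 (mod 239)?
102

gcd(157, 239) = 1, so the inverse exists.
Extended Euclidean algorithm on (239, 157):
239 = 1 × 157 + 82  ⟹  82 = (1)·239 + (-1)·157
157 = 1 × 82 + 75  ⟹  75 = (-1)·239 + (2)·157
82 = 1 × 75 + 7  ⟹  7 = (2)·239 + (-3)·157
75 = 10 × 7 + 5  ⟹  5 = (-21)·239 + (32)·157
7 = 1 × 5 + 2  ⟹  2 = (23)·239 + (-35)·157
5 = 2 × 2 + 1  ⟹  1 = (-67)·239 + (102)·157
So (102)·157 ≡ 1 (mod 239), i.e. 157^(-1) ≡ 102 (mod 239).
Check: 157 × 102 = 16014 ≡ 1 (mod 239)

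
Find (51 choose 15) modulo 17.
0

Using Lucas' theorem:
Write n=51 and k=15 in base 17:
n in base 17: [3, 0]
k in base 17: [0, 15]
C(51,15) mod 17 = ∏ C(n_i, k_i) mod 17
Digit binomials (mod 17): C(3,0) = 1; C(0,15) = 0 (k_i > n_i)
Product: 1 × 0 = 0 ≡ 0 (mod 17)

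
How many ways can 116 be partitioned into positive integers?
1188908248

p(n) counts ways to write n as a sum of positive integers (order ignored).
Euler's pentagonal recurrence: p(k) = p(k-1) + p(k-2) - p(k-5) - p(k-7) + p(k-12) + p(k-15) - ... (offsets j(3j∓1)/2, signs ++--, p(0)=1, p(<0)=0).
DP table for k = 0..115: p(0)=1, p(1)=1, p(2)=2, p(3)=3, p(4)=5, p(5)=7, p(6)=11, p(7)=15, p(8)=22, p(9)=30, p(10)=42, p(11)=56, p(12)=77, p(13)=101, p(14)=135, p(15)=176, p(16)=231, p(17)=297, p(18)=385, p(19)=490, p(20)=627, p(21)=792, p(22)=1002, p(23)=1255, p(24)=1575, p(25)=1958, p(26)=2436, p(27)=3010, p(28)=3718, p(29)=4565, p(30)=5604, p(31)=6842, p(32)=8349, p(33)=10143, p(34)=12310, p(35)=14883, p(36)=17977, p(37)=21637, p(38)=26015, p(39)=31185, p(40)=37338, p(41)=44583, p(42)=53174, p(43)=63261, p(44)=75175, p(45)=89134, p(46)=105558, p(47)=124754, p(48)=147273, p(49)=173525, p(50)=204226, p(51)=239943, p(52)=281589, p(53)=329931, p(54)=386155, p(55)=451276, p(56)=526823, p(57)=614154, p(58)=715220, p(59)=831820, p(60)=966467, p(61)=1121505, p(62)=1300156, p(63)=1505499, p(64)=1741630, p(65)=2012558, p(66)=2323520, p(67)=2679689, p(68)=3087735, p(69)=3554345, p(70)=4087968, p(71)=4697205, p(72)=5392783, p(73)=6185689, p(74)=7089500, p(75)=8118264, p(76)=9289091, p(77)=10619863, p(78)=12132164, p(79)=13848650, p(80)=15796476, p(81)=18004327, p(82)=20506255, p(83)=23338469, p(84)=26543660, p(85)=30167357, p(86)=34262962, p(87)=38887673, p(88)=44108109, p(89)=49995925, p(90)=56634173, p(91)=64112359, p(92)=72533807, p(93)=82010177, p(94)=92669720, p(95)=104651419, p(96)=118114304, p(97)=133230930, p(98)=150198136, p(99)=169229875, p(100)=190569292, p(101)=214481126, p(102)=241265379, p(103)=271248950, p(104)=304801365, p(105)=342325709, p(106)=384276336, p(107)=431149389, p(108)=483502844, p(109)=541946240, p(110)=607163746, p(111)=679903203, p(112)=761002156, p(113)=851376628, p(114)=952050665, p(115)=1064144451.
Final step: p(116) = p(115) + p(114) - p(111) - p(109) + p(104) + p(101) - p(94) - p(90) + p(81) + p(76) - p(65) - p(59) + p(46) + p(39) - p(24) - p(16)
= 1064144451 + 952050665 - 679903203 - 541946240 + 304801365 + 214481126 - 92669720 - 56634173 + 18004327 + 9289091 - 2012558 - 831820 + 105558 + 31185 - 1575 - 231
= 1188908248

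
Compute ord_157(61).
156

157 is prime, so ord(61) divides φ(157) = 156.
Divisors of 156: 1, 2, 3, 4, 6, 12, 13, 26, 39, 52, 78, 156.
Repeated squaring: 61^1 ≡ 61, 61^2 ≡ 110, 61^4 ≡ 11, 61^8 ≡ 121, 61^16 ≡ 40, 61^32 ≡ 30, 61^64 ≡ 115, 61^128 ≡ 37 (mod 157).
Test 61^d mod 157 for each divisor d in increasing order:
61^1 ≡ 61
61^2 ≡ 110
61^3 = 61^2·61^1 ≡ 116
61^4 ≡ 11
61^6 = 61^4·61^2 ≡ 111
61^12 = 61^8·61^4 ≡ 75
61^13 = 61^8·61^4·61^1 ≡ 22
61^26 = 61^16·61^8·61^2 ≡ 13
61^39 = 61^32·61^4·61^2·61^1 ≡ 129
61^52 = 61^32·61^16·61^4 ≡ 12
61^78 = 61^64·61^8·61^4·61^2 ≡ 156
61^156 = 61^128·61^16·61^8·61^4 ≡ 1  ← first divisor giving 1
The order is 156.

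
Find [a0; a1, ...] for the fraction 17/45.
[0; 2, 1, 1, 1, 5]

Euclidean algorithm steps:
17 = 0 × 45 + 17
45 = 2 × 17 + 11
17 = 1 × 11 + 6
11 = 1 × 6 + 5
6 = 1 × 5 + 1
5 = 5 × 1 + 0
Continued fraction: [0; 2, 1, 1, 1, 5]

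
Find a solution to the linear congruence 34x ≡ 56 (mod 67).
x ≡ 45 (mod 67)

gcd(34, 67) = 1, which divides 56, so solutions exist.
Find 34^(-1) mod 67 by the extended Euclidean algorithm:
67 = 1 × 34 + 33  ⟹  33 = (1)·67 + (-1)·34
34 = 1 × 33 + 1  ⟹  1 = (-1)·67 + (2)·34
So (2)·34 ≡ 1 (mod 67), i.e. 34^(-1) ≡ 2 (mod 67).
x ≡ 2 × 56 = 112 ≡ 45 (mod 67).
Check: 34 × 45 = 1530 ≡ 56 (mod 67).
Unique solution: x ≡ 45 (mod 67)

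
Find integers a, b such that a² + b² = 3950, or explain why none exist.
Not possible

Factorization: 3950 = 2 × 5^2 × 79
By Fermat: n is sum of two squares iff every prime p ≡ 3 (mod 4) appears to even power.
Prime(s) ≡ 3 (mod 4) with odd exponent: [(79, 1)]
Therefore 3950 cannot be expressed as a² + b².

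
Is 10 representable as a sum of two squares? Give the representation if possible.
1² + 3² (a=1, b=3)

Factorization: 10 = 2 × 5
By Fermat: n is sum of two squares iff every prime p ≡ 3 (mod 4) appears to even power.
All primes ≡ 3 (mod 4) appear to even power.
Search a = 0, 1, 2, … for 10 - a² a perfect square: first hit at a = 1: 10 - 1 = 9 = 3².
10 = 1² + 3² = 1 + 9 ✓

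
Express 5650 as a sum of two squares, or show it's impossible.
5² + 75² (a=5, b=75)

Factorization: 5650 = 2 × 5^2 × 113
By Fermat: n is sum of two squares iff every prime p ≡ 3 (mod 4) appears to even power.
All primes ≡ 3 (mod 4) appear to even power.
Search a = 0, 1, 2, … for 5650 - a² a perfect square: first hit at a = 5: 5650 - 25 = 5625 = 75².
5650 = 5² + 75² = 25 + 5625 ✓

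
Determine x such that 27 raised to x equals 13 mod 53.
28

Baby-step giant-step with step n = ⌈√53⌉ = 8.
Baby steps 27^j mod 53 (j:value) for j=0..7: 0:1, 1:27, 2:40, 3:20, 4:10, 5:5, 6:29, 7:41.
Giant-step multiplier: 27^(-8) ≡ 27^(52-8) = 27^44 ≡ 44 (mod 53).
Giant steps γ_i = 13·44^i mod 53: γ_0=13, γ_1=42, γ_2=46, γ_3=10 (in table at j=4).
x = i·n + j = 3·8 + 4 = 28.
Check: 27^28 ≡ 13 (mod 53).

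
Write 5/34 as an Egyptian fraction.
1/7 + 1/238

Greedy algorithm:
5/34: ceiling(34/5) = 7, use 1/7
1/238: ceiling(238/1) = 238, use 1/238
Result: 5/34 = 1/7 + 1/238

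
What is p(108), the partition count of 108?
483502844

p(n) counts ways to write n as a sum of positive integers (order ignored).
Euler's pentagonal recurrence: p(k) = p(k-1) + p(k-2) - p(k-5) - p(k-7) + p(k-12) + p(k-15) - ... (offsets j(3j∓1)/2, signs ++--, p(0)=1, p(<0)=0).
DP table for k = 0..107: p(0)=1, p(1)=1, p(2)=2, p(3)=3, p(4)=5, p(5)=7, p(6)=11, p(7)=15, p(8)=22, p(9)=30, p(10)=42, p(11)=56, p(12)=77, p(13)=101, p(14)=135, p(15)=176, p(16)=231, p(17)=297, p(18)=385, p(19)=490, p(20)=627, p(21)=792, p(22)=1002, p(23)=1255, p(24)=1575, p(25)=1958, p(26)=2436, p(27)=3010, p(28)=3718, p(29)=4565, p(30)=5604, p(31)=6842, p(32)=8349, p(33)=10143, p(34)=12310, p(35)=14883, p(36)=17977, p(37)=21637, p(38)=26015, p(39)=31185, p(40)=37338, p(41)=44583, p(42)=53174, p(43)=63261, p(44)=75175, p(45)=89134, p(46)=105558, p(47)=124754, p(48)=147273, p(49)=173525, p(50)=204226, p(51)=239943, p(52)=281589, p(53)=329931, p(54)=386155, p(55)=451276, p(56)=526823, p(57)=614154, p(58)=715220, p(59)=831820, p(60)=966467, p(61)=1121505, p(62)=1300156, p(63)=1505499, p(64)=1741630, p(65)=2012558, p(66)=2323520, p(67)=2679689, p(68)=3087735, p(69)=3554345, p(70)=4087968, p(71)=4697205, p(72)=5392783, p(73)=6185689, p(74)=7089500, p(75)=8118264, p(76)=9289091, p(77)=10619863, p(78)=12132164, p(79)=13848650, p(80)=15796476, p(81)=18004327, p(82)=20506255, p(83)=23338469, p(84)=26543660, p(85)=30167357, p(86)=34262962, p(87)=38887673, p(88)=44108109, p(89)=49995925, p(90)=56634173, p(91)=64112359, p(92)=72533807, p(93)=82010177, p(94)=92669720, p(95)=104651419, p(96)=118114304, p(97)=133230930, p(98)=150198136, p(99)=169229875, p(100)=190569292, p(101)=214481126, p(102)=241265379, p(103)=271248950, p(104)=304801365, p(105)=342325709, p(106)=384276336, p(107)=431149389.
Final step: p(108) = p(107) + p(106) - p(103) - p(101) + p(96) + p(93) - p(86) - p(82) + p(73) + p(68) - p(57) - p(51) + p(38) + p(31) - p(16) - p(8)
= 431149389 + 384276336 - 271248950 - 214481126 + 118114304 + 82010177 - 34262962 - 20506255 + 6185689 + 3087735 - 614154 - 239943 + 26015 + 6842 - 231 - 22
= 483502844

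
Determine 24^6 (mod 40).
16

Repeated squaring. Binary of 6 = 110.
24^1 ≡ 24 (mod 40); 24^2 ≡ 16 (mod 40); 24^4 ≡ 16 (mod 40)
24^6 = 24^2 × 24^4 ≡ 16 (mod 40)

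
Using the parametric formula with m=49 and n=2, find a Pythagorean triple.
(2397, 196, 2405)

Euclid's formula: a = m² - n², b = 2mn, c = m² + n²
m = 49, n = 2
a = 49² - 2² = 2401 - 4 = 2397
b = 2 × 49 × 2 = 196
c = 49² + 2² = 2401 + 4 = 2405
Verification: 2397² + 196² = 5745609 + 38416 = 5784025 = 2405² ✓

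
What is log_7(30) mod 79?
41

Baby-step giant-step with step n = ⌈√79⌉ = 9.
Baby steps 7^j mod 79 (j:value) for j=0..8: 0:1, 1:7, 2:49, 3:27, 4:31, 5:59, 6:18, 7:47, 8:13.
Giant-step multiplier: 7^(-9) ≡ 7^(78-9) = 7^69 ≡ 33 (mod 79).
Giant steps γ_i = 30·33^i mod 79: γ_0=30, γ_1=42, γ_2=43, γ_3=76, γ_4=59 (in table at j=5).
x = i·n + j = 4·9 + 5 = 41.
Check: 7^41 ≡ 30 (mod 79).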